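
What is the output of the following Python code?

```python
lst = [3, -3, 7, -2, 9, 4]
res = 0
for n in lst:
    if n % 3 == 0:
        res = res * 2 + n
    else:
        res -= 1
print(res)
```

10

n=3: %3==0, res = 0*2+3 = 3
n=-3: %3==0, res = 3*2+(-3) = 3
n=7: not %3==0, res = 3-1 = 2
n=-2: not %3==0, res = 2-1 = 1
n=9: %3==0, res = 1*2+9 = 11
n=4: not %3==0, res = 11-1 = 10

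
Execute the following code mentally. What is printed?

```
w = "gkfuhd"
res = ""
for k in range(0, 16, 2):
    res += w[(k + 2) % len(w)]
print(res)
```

k=0: add w[2]='f' → 'f'
k=2: add w[4]='h' → 'fh'
k=4: add w[0]='g' → 'fhg'
k=6: add w[2]='f' → 'fhgf'
k=8: add w[4]='h' → 'fhgfh'
k=10: add w[0]='g' → 'fhgfhg'
k=12: add w[2]='f' → 'fhgfhgf'
k=14: add w[4]='h' → 'fhgfhgfh'

fhgfhgfh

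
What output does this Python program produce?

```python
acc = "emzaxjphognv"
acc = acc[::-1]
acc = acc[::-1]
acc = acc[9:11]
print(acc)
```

reverse → 'vngohpjxazme'
reverse → 'emzaxjphognv'
slice [9:11] → 'gn'

gn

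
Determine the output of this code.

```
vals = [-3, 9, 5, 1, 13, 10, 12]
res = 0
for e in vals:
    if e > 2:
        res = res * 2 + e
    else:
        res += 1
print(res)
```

308

e=-3: not >2, res = 0+1 = 1
e=9: >2, res = 1*2+9 = 11
e=5: >2, res = 11*2+5 = 27
e=1: not >2, res = 27+1 = 28
e=13: >2, res = 28*2+13 = 69
e=10: >2, res = 69*2+10 = 148
e=12: >2, res = 148*2+12 = 308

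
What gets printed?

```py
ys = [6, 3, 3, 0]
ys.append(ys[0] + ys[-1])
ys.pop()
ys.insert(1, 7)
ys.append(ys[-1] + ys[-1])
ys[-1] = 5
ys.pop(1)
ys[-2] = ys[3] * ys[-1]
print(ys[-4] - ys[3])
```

append ys[0]+ys[-1] = 6+0 = 6 → [6, 3, 3, 0, 6]
pop() removes 6 → [6, 3, 3, 0]
insert 7 at 1 → [6, 7, 3, 3, 0]
append ys[-1]+ys[-1] = 0+0 = 0 → [6, 7, 3, 3, 0, 0]
ys[-1] = 5 → [6, 7, 3, 3, 0, 5]
pop(1) removes 7 → [6, 3, 3, 0, 5]
ys[-2] = ys[3]*ys[-1] = 0*5 = 0 → [6, 3, 3, 0, 5]
ys[-4]-ys[3] = 3-0 = 3

3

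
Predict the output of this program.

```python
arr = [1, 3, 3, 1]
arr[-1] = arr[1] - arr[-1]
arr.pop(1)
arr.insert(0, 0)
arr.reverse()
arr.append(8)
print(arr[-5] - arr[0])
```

arr[-1] = arr[1]-arr[-1] = 3-1 = 2 → [1, 3, 3, 2]
pop(1) removes 3 → [1, 3, 2]
insert 0 at 0 → [0, 1, 3, 2]
reverse → [2, 3, 1, 0]
append 8 → [2, 3, 1, 0, 8]
arr[-5]-arr[0] = 2-2 = 0

0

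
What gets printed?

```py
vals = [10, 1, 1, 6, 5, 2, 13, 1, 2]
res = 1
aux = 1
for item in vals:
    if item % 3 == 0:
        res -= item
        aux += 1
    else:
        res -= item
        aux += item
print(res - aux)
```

item=10: not %3==0, res = 1-10 = -9; aux=11
item=1: not %3==0, res = (-9)-1 = -10; aux=12
item=1: not %3==0, res = (-10)-1 = -11; aux=13
item=6: %3==0, res = (-11)-6 = -17; aux=14
item=5: not %3==0, res = (-17)-5 = -22; aux=19
item=2: not %3==0, res = (-22)-2 = -24; aux=21
item=13: not %3==0, res = (-24)-13 = -37; aux=34
item=1: not %3==0, res = (-37)-1 = -38; aux=35
item=2: not %3==0, res = (-38)-2 = -40; aux=37
res-aux = (-40)-37 = -77

-77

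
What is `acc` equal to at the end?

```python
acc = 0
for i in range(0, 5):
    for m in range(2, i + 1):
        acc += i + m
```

36

i=2,m=2: acc = 0+4 = 4
i=3,m=2: acc = 4+5 = 9
i=3,m=3: acc = 9+6 = 15
i=4,m=2: acc = 15+6 = 21
i=4,m=3: acc = 21+7 = 28
i=4,m=4: acc = 28+8 = 36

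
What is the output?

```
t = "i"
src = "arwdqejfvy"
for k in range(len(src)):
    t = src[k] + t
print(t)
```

k=0: prepend 'a' → 'ai'
k=1: prepend 'r' → 'rai'
k=2: prepend 'w' → 'wrai'
k=3: prepend 'd' → 'dwrai'
k=4: prepend 'q' → 'qdwrai'
k=5: prepend 'e' → 'eqdwrai'
k=6: prepend 'j' → 'jeqdwrai'
k=7: prepend 'f' → 'fjeqdwrai'
k=8: prepend 'v' → 'vfjeqdwrai'
k=9: prepend 'y' → 'yvfjeqdwrai'

yvfjeqdwrai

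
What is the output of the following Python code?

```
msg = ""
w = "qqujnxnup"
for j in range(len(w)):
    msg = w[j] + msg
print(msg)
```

punxnjuqq

j=0: prepend 'q' → 'q'
j=1: prepend 'q' → 'qq'
j=2: prepend 'u' → 'uqq'
j=3: prepend 'j' → 'juqq'
j=4: prepend 'n' → 'njuqq'
j=5: prepend 'x' → 'xnjuqq'
j=6: prepend 'n' → 'nxnjuqq'
j=7: prepend 'u' → 'unxnjuqq'
j=8: prepend 'p' → 'punxnjuqq'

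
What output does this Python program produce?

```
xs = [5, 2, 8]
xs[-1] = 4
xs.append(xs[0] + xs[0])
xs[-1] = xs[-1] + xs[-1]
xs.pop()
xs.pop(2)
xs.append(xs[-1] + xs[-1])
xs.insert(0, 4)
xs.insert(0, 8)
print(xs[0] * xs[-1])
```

xs[-1] = 4 → [5, 2, 4]
append xs[0]+xs[0] = 5+5 = 10 → [5, 2, 4, 10]
xs[-1] = xs[-1]+xs[-1] = 10+10 = 20 → [5, 2, 4, 20]
pop() removes 20 → [5, 2, 4]
pop(2) removes 4 → [5, 2]
append xs[-1]+xs[-1] = 2+2 = 4 → [5, 2, 4]
insert 4 at 0 → [4, 5, 2, 4]
insert 8 at 0 → [8, 4, 5, 2, 4]
xs[0]*xs[-1] = 8*4 = 32

32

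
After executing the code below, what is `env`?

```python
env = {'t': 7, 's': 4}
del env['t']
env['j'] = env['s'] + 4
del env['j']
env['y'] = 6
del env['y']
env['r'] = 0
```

del 't' → {'s': 4}
env['j'] = env['s']+4 = 8 → {'s': 4, 'j': 8}
del 'j' → {'s': 4}
env['y'] = 6 → {'s': 4, 'y': 6}
del 'y' → {'s': 4}
env['r'] = 0 → {'s': 4, 'r': 0}

{'s': 4, 'r': 0}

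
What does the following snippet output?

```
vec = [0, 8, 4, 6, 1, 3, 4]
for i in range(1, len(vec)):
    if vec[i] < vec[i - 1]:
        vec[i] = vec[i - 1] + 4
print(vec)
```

[0, 8, 12, 16, 20, 24, 28]

i=1: 8>=0, unchanged → [0, 8, 4, 6, 1, 3, 4]
i=2: 4<8, vec[2] = 8+4 = 12 → [0, 8, 12, 6, 1, 3, 4]
i=3: 6<12, vec[3] = 12+4 = 16 → [0, 8, 12, 16, 1, 3, 4]
i=4: 1<16, vec[4] = 16+4 = 20 → [0, 8, 12, 16, 20, 3, 4]
i=5: 3<20, vec[5] = 20+4 = 24 → [0, 8, 12, 16, 20, 24, 4]
i=6: 4<24, vec[6] = 24+4 = 28 → [0, 8, 12, 16, 20, 24, 28]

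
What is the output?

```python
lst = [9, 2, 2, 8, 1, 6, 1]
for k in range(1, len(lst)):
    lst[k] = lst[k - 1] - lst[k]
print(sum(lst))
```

-7

k=1: lst[1] = 9-2 = 7 → [9, 7, 2, 8, 1, 6, 1]
k=2: lst[2] = 7-2 = 5 → [9, 7, 5, 8, 1, 6, 1]
k=3: lst[3] = 5-8 = -3 → [9, 7, 5, -3, 1, 6, 1]
k=4: lst[4] = (-3)-1 = -4 → [9, 7, 5, -3, -4, 6, 1]
k=5: lst[5] = (-4)-6 = -10 → [9, 7, 5, -3, -4, -10, 1]
k=6: lst[6] = (-10)-1 = -11 → [9, 7, 5, -3, -4, -10, -11]
sum = -7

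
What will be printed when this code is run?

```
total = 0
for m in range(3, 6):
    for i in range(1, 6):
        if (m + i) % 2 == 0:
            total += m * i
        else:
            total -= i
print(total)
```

75

m=3,i=1: even sum, total = 0+3 = 3
m=3,i=2: odd sum, total = 3-2 = 1
m=3,i=3: even sum, total = 1+9 = 10
m=3,i=4: odd sum, total = 10-4 = 6
m=3,i=5: even sum, total = 6+15 = 21
m=4,i=1: odd sum, total = 21-1 = 20
m=4,i=2: even sum, total = 20+8 = 28
m=4,i=3: odd sum, total = 28-3 = 25
m=4,i=4: even sum, total = 25+16 = 41
m=4,i=5: odd sum, total = 41-5 = 36
m=5,i=1: even sum, total = 36+5 = 41
m=5,i=2: odd sum, total = 41-2 = 39
m=5,i=3: even sum, total = 39+15 = 54
m=5,i=4: odd sum, total = 54-4 = 50
m=5,i=5: even sum, total = 50+25 = 75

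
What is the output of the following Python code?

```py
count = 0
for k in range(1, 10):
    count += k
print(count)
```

45

k=1: count = 0+1 = 1
k=2: count = 1+2 = 3
k=3: count = 3+3 = 6
k=4: count = 6+4 = 10
k=5: count = 10+5 = 15
k=6: count = 15+6 = 21
k=7: count = 21+7 = 28
k=8: count = 28+8 = 36
k=9: count = 36+9 = 45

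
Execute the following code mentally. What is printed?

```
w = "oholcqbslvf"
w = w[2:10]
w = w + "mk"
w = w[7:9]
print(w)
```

vm

slice [2:10] → 'olcqbslv'
+ 'mk' → 'olcqbslvmk'
slice [7:9] → 'vm'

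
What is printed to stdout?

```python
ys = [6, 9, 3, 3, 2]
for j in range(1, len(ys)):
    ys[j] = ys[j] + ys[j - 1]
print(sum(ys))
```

83

j=1: ys[1] = 9+6 = 15 → [6, 15, 3, 3, 2]
j=2: ys[2] = 3+15 = 18 → [6, 15, 18, 3, 2]
j=3: ys[3] = 3+18 = 21 → [6, 15, 18, 21, 2]
j=4: ys[4] = 2+21 = 23 → [6, 15, 18, 21, 23]
sum = 83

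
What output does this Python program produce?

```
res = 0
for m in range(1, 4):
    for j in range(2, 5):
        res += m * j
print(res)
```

54

m=1,j=2: res = 0+2 = 2
m=1,j=3: res = 2+3 = 5
m=1,j=4: res = 5+4 = 9
m=2,j=2: res = 9+4 = 13
m=2,j=3: res = 13+6 = 19
m=2,j=4: res = 19+8 = 27
m=3,j=2: res = 27+6 = 33
m=3,j=3: res = 33+9 = 42
m=3,j=4: res = 42+12 = 54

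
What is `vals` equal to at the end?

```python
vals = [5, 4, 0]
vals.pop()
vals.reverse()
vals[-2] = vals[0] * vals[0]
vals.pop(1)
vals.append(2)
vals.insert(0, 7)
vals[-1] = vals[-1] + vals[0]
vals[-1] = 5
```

pop() removes 0 → [5, 4]
reverse → [4, 5]
vals[-2] = vals[0]*vals[0] = 4*4 = 16 → [16, 5]
pop(1) removes 5 → [16]
append 2 → [16, 2]
insert 7 at 0 → [7, 16, 2]
vals[-1] = vals[-1]+vals[0] = 2+7 = 9 → [7, 16, 9]
vals[-1] = 5 → [7, 16, 5]

[7, 16, 5]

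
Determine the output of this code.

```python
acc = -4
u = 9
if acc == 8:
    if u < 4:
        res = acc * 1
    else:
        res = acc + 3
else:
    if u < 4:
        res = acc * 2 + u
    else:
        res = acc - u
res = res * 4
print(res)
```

acc=-4, u=9
acc == 8 is False; u < 4 is False
→ res = acc - u = -13
res = (-13)*4 = -52

-52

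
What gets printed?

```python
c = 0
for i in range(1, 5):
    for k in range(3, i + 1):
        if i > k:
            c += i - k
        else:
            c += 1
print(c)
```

3

i=3,k=3: not 3>3, c = 0+1 = 1
i=4,k=3: 4>3, c = 1+1 = 2
i=4,k=4: not 4>4, c = 2+1 = 3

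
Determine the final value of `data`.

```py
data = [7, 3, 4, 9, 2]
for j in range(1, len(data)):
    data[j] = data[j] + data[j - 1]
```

[7, 10, 14, 23, 25]

j=1: data[1] = 3+7 = 10 → [7, 10, 4, 9, 2]
j=2: data[2] = 4+10 = 14 → [7, 10, 14, 9, 2]
j=3: data[3] = 9+14 = 23 → [7, 10, 14, 23, 2]
j=4: data[4] = 2+23 = 25 → [7, 10, 14, 23, 25]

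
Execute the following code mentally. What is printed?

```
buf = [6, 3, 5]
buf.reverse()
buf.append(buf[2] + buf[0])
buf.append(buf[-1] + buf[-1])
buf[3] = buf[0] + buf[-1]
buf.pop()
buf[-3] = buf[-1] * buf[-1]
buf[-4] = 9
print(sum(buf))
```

771

reverse → [5, 3, 6]
append buf[2]+buf[0] = 6+5 = 11 → [5, 3, 6, 11]
append buf[-1]+buf[-1] = 11+11 = 22 → [5, 3, 6, 11, 22]
buf[3] = buf[0]+buf[-1] = 5+22 = 27 → [5, 3, 6, 27, 22]
pop() removes 22 → [5, 3, 6, 27]
buf[-3] = buf[-1]*buf[-1] = 27*27 = 729 → [5, 729, 6, 27]
buf[-4] = 9 → [9, 729, 6, 27]
sum = 771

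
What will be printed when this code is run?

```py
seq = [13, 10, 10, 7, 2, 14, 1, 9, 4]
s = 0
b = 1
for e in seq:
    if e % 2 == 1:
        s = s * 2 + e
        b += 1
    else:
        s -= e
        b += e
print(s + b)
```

e=13: odd, s = 0*2+13 = 13; b=2
e=10: not odd, s = 13-10 = 3; b=12
e=10: not odd, s = 3-10 = -7; b=22
e=7: odd, s = (-7)*2+7 = -7; b=23
e=2: not odd, s = (-7)-2 = -9; b=25
e=14: not odd, s = (-9)-14 = -23; b=39
e=1: odd, s = (-23)*2+1 = -45; b=40
e=9: odd, s = (-45)*2+9 = -81; b=41
e=4: not odd, s = (-81)-4 = -85; b=45
s+b = (-85)+45 = -40

-40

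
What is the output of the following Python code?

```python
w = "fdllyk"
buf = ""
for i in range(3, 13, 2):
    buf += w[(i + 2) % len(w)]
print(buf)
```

i=3: add w[5]='k' → 'k'
i=5: add w[1]='d' → 'kd'
i=7: add w[3]='l' → 'kdl'
i=9: add w[5]='k' → 'kdlk'
i=11: add w[1]='d' → 'kdlkd'

kdlkd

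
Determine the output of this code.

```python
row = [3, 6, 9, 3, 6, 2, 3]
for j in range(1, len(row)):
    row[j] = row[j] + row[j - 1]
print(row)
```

[3, 9, 18, 21, 27, 29, 32]

j=1: row[1] = 6+3 = 9 → [3, 9, 9, 3, 6, 2, 3]
j=2: row[2] = 9+9 = 18 → [3, 9, 18, 3, 6, 2, 3]
j=3: row[3] = 3+18 = 21 → [3, 9, 18, 21, 6, 2, 3]
j=4: row[4] = 6+21 = 27 → [3, 9, 18, 21, 27, 2, 3]
j=5: row[5] = 2+27 = 29 → [3, 9, 18, 21, 27, 29, 3]
j=6: row[6] = 3+29 = 32 → [3, 9, 18, 21, 27, 29, 32]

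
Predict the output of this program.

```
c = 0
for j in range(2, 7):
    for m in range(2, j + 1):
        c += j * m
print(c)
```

245

j=2,m=2: c = 0+4 = 4
j=3,m=2: c = 4+6 = 10
j=3,m=3: c = 10+9 = 19
j=4,m=2: c = 19+8 = 27
j=4,m=3: c = 27+12 = 39
j=4,m=4: c = 39+16 = 55
j=5,m=2: c = 55+10 = 65
j=5,m=3: c = 65+15 = 80
j=5,m=4: c = 80+20 = 100
j=5,m=5: c = 100+25 = 125
j=6,m=2: c = 125+12 = 137
j=6,m=3: c = 137+18 = 155
j=6,m=4: c = 155+24 = 179
j=6,m=5: c = 179+30 = 209
j=6,m=6: c = 209+36 = 245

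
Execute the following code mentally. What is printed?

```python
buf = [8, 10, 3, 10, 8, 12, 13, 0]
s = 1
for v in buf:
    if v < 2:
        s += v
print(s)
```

v=8: not <2
v=10: not <2
v=3: not <2
v=10: not <2
v=8: not <2
v=12: not <2
v=13: not <2
v=0: <2, s = 1+0 = 1

1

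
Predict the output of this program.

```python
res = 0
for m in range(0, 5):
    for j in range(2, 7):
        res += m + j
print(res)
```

m=0,j=2: res = 0+2 = 2
m=0,j=3: res = 2+3 = 5
m=0,j=4: res = 5+4 = 9
m=0,j=5: res = 9+5 = 14
m=0,j=6: res = 14+6 = 20
m=1,j=2: res = 20+3 = 23
m=1,j=3: res = 23+4 = 27
m=1,j=4: res = 27+5 = 32
m=1,j=5: res = 32+6 = 38
m=1,j=6: res = 38+7 = 45
m=2,j=2: res = 45+4 = 49
m=2,j=3: res = 49+5 = 54
m=2,j=4: res = 54+6 = 60
m=2,j=5: res = 60+7 = 67
m=2,j=6: res = 67+8 = 75
m=3,j=2: res = 75+5 = 80
m=3,j=3: res = 80+6 = 86
m=3,j=4: res = 86+7 = 93
m=3,j=5: res = 93+8 = 101
m=3,j=6: res = 101+9 = 110
m=4,j=2: res = 110+6 = 116
m=4,j=3: res = 116+7 = 123
m=4,j=4: res = 123+8 = 131
m=4,j=5: res = 131+9 = 140
m=4,j=6: res = 140+10 = 150

150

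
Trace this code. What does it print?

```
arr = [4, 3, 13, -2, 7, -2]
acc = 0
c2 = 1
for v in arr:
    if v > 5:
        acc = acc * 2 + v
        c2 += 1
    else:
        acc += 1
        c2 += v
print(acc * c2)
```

264

v=4: not >5, acc = 0+1 = 1; c2=5
v=3: not >5, acc = 1+1 = 2; c2=8
v=13: >5, acc = 2*2+13 = 17; c2=9
v=-2: not >5, acc = 17+1 = 18; c2=7
v=7: >5, acc = 18*2+7 = 43; c2=8
v=-2: not >5, acc = 43+1 = 44; c2=6
acc*c2 = 44*6 = 264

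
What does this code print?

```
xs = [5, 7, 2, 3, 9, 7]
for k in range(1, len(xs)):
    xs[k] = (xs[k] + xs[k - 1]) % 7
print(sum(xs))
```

k=1: xs[1] = (7+5)%7 = 5 → [5, 5, 2, 3, 9, 7]
k=2: xs[2] = (2+5)%7 = 0 → [5, 5, 0, 3, 9, 7]
k=3: xs[3] = (3+0)%7 = 3 → [5, 5, 0, 3, 9, 7]
k=4: xs[4] = (9+3)%7 = 5 → [5, 5, 0, 3, 5, 7]
k=5: xs[5] = (7+5)%7 = 5 → [5, 5, 0, 3, 5, 5]
sum = 23

23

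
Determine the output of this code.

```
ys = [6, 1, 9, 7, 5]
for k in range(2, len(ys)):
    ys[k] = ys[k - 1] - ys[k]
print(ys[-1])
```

-20

k=2: ys[2] = 1-9 = -8 → [6, 1, -8, 7, 5]
k=3: ys[3] = (-8)-7 = -15 → [6, 1, -8, -15, 5]
k=4: ys[4] = (-15)-5 = -20 → [6, 1, -8, -15, -20]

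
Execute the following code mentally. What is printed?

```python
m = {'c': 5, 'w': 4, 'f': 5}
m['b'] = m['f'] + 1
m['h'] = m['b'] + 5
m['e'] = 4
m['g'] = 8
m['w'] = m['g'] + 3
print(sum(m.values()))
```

m['b'] = m['f']+1 = 6 → {'c': 5, 'w': 4, 'f': 5, 'b': 6}
m['h'] = m['b']+5 = 11 → {'c': 5, 'w': 4, 'f': 5, 'b': 6, 'h': 11}
m['e'] = 4 → {'c': 5, 'w': 4, 'f': 5, 'b': 6, 'h': 11, 'e': 4}
m['g'] = 8 → {'c': 5, 'w': 4, 'f': 5, 'b': 6, 'h': 11, 'e': 4, 'g': 8}
m['w'] = m['g']+3 = 11 → {'c': 5, 'w': 11, 'f': 5, 'b': 6, 'h': 11, 'e': 4, 'g': 8}
sum of values = 50

50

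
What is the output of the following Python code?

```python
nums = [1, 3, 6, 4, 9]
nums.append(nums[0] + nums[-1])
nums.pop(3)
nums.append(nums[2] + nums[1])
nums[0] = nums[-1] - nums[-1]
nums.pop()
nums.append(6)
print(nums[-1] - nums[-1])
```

append nums[0]+nums[-1] = 1+9 = 10 → [1, 3, 6, 4, 9, 10]
pop(3) removes 4 → [1, 3, 6, 9, 10]
append nums[2]+nums[1] = 6+3 = 9 → [1, 3, 6, 9, 10, 9]
nums[0] = nums[-1]-nums[-1] = 9-9 = 0 → [0, 3, 6, 9, 10, 9]
pop() removes 9 → [0, 3, 6, 9, 10]
append 6 → [0, 3, 6, 9, 10, 6]
nums[-1]-nums[-1] = 6-6 = 0

0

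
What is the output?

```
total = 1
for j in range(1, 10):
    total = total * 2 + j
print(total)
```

1525

j=1: total = 1*2+1 = 3
j=2: total = 3*2+2 = 8
j=3: total = 8*2+3 = 19
j=4: total = 19*2+4 = 42
j=5: total = 42*2+5 = 89
j=6: total = 89*2+6 = 184
j=7: total = 184*2+7 = 375
j=8: total = 375*2+8 = 758
j=9: total = 758*2+9 = 1525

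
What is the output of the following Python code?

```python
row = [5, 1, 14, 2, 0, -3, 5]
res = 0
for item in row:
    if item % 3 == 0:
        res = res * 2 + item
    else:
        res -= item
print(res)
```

-96

item=5: not %3==0, res = 0-5 = -5
item=1: not %3==0, res = (-5)-1 = -6
item=14: not %3==0, res = (-6)-14 = -20
item=2: not %3==0, res = (-20)-2 = -22
item=0: %3==0, res = (-22)*2+0 = -44
item=-3: %3==0, res = (-44)*2+(-3) = -91
item=5: not %3==0, res = (-91)-5 = -96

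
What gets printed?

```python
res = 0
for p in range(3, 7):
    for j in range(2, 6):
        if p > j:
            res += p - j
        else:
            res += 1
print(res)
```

p=3,j=2: 3>2, res = 0+1 = 1
p=3,j=3: not 3>3, res = 1+1 = 2
p=3,j=4: not 3>4, res = 2+1 = 3
p=3,j=5: not 3>5, res = 3+1 = 4
p=4,j=2: 4>2, res = 4+2 = 6
p=4,j=3: 4>3, res = 6+1 = 7
p=4,j=4: not 4>4, res = 7+1 = 8
p=4,j=5: not 4>5, res = 8+1 = 9
p=5,j=2: 5>2, res = 9+3 = 12
p=5,j=3: 5>3, res = 12+2 = 14
p=5,j=4: 5>4, res = 14+1 = 15
p=5,j=5: not 5>5, res = 15+1 = 16
p=6,j=2: 6>2, res = 16+4 = 20
p=6,j=3: 6>3, res = 20+3 = 23
p=6,j=4: 6>4, res = 23+2 = 25
p=6,j=5: 6>5, res = 25+1 = 26

26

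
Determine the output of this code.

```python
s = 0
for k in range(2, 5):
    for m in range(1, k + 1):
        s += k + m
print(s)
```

k=2,m=1: s = 0+3 = 3
k=2,m=2: s = 3+4 = 7
k=3,m=1: s = 7+4 = 11
k=3,m=2: s = 11+5 = 16
k=3,m=3: s = 16+6 = 22
k=4,m=1: s = 22+5 = 27
k=4,m=2: s = 27+6 = 33
k=4,m=3: s = 33+7 = 40
k=4,m=4: s = 40+8 = 48

48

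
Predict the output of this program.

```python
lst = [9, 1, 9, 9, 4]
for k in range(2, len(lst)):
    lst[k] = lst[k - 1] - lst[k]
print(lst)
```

[9, 1, -8, -17, -21]

k=2: lst[2] = 1-9 = -8 → [9, 1, -8, 9, 4]
k=3: lst[3] = (-8)-9 = -17 → [9, 1, -8, -17, 4]
k=4: lst[4] = (-17)-4 = -21 → [9, 1, -8, -17, -21]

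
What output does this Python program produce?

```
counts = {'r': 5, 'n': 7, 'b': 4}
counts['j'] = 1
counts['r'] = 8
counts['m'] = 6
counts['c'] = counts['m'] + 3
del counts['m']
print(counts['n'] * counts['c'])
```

counts['j'] = 1 → {'r': 5, 'n': 7, 'b': 4, 'j': 1}
counts['r'] = 8 → {'r': 8, 'n': 7, 'b': 4, 'j': 1}
counts['m'] = 6 → {'r': 8, 'n': 7, 'b': 4, 'j': 1, 'm': 6}
counts['c'] = counts['m']+3 = 9 → {'r': 8, 'n': 7, 'b': 4, 'j': 1, 'm': 6, 'c': 9}
del 'm' → {'r': 8, 'n': 7, 'b': 4, 'j': 1, 'c': 9}
counts['n']*counts['c'] = 7*9 = 63

63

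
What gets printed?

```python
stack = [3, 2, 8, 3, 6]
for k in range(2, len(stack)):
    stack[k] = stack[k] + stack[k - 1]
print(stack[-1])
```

19

k=2: stack[2] = 8+2 = 10 → [3, 2, 10, 3, 6]
k=3: stack[3] = 3+10 = 13 → [3, 2, 10, 13, 6]
k=4: stack[4] = 6+13 = 19 → [3, 2, 10, 13, 19]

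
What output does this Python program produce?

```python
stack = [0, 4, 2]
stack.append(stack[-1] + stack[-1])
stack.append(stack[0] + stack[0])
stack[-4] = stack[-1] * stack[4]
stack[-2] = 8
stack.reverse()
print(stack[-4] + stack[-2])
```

8

append stack[-1]+stack[-1] = 2+2 = 4 → [0, 4, 2, 4]
append stack[0]+stack[0] = 0+0 = 0 → [0, 4, 2, 4, 0]
stack[-4] = stack[-1]*stack[4] = 0*0 = 0 → [0, 0, 2, 4, 0]
stack[-2] = 8 → [0, 0, 2, 8, 0]
reverse → [0, 8, 2, 0, 0]
stack[-4]+stack[-2] = 8+0 = 8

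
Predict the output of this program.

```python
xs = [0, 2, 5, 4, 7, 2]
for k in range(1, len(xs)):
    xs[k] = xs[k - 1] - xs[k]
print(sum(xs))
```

k=1: xs[1] = 0-2 = -2 → [0, -2, 5, 4, 7, 2]
k=2: xs[2] = (-2)-5 = -7 → [0, -2, -7, 4, 7, 2]
k=3: xs[3] = (-7)-4 = -11 → [0, -2, -7, -11, 7, 2]
k=4: xs[4] = (-11)-7 = -18 → [0, -2, -7, -11, -18, 2]
k=5: xs[5] = (-18)-2 = -20 → [0, -2, -7, -11, -18, -20]
sum = -58

-58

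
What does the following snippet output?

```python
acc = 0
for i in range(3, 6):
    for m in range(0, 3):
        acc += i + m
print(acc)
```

45

i=3,m=0: acc = 0+3 = 3
i=3,m=1: acc = 3+4 = 7
i=3,m=2: acc = 7+5 = 12
i=4,m=0: acc = 12+4 = 16
i=4,m=1: acc = 16+5 = 21
i=4,m=2: acc = 21+6 = 27
i=5,m=0: acc = 27+5 = 32
i=5,m=1: acc = 32+6 = 38
i=5,m=2: acc = 38+7 = 45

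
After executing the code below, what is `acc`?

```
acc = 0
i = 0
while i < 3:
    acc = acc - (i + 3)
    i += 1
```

i=0: acc = 0-3 = -3
i=1: acc = (-3)-4 = -7
i=2: acc = (-7)-5 = -12

-12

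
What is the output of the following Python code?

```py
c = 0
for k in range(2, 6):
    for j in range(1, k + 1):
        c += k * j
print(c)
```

k=2,j=1: c = 0+2 = 2
k=2,j=2: c = 2+4 = 6
k=3,j=1: c = 6+3 = 9
k=3,j=2: c = 9+6 = 15
k=3,j=3: c = 15+9 = 24
k=4,j=1: c = 24+4 = 28
k=4,j=2: c = 28+8 = 36
k=4,j=3: c = 36+12 = 48
k=4,j=4: c = 48+16 = 64
k=5,j=1: c = 64+5 = 69
k=5,j=2: c = 69+10 = 79
k=5,j=3: c = 79+15 = 94
k=5,j=4: c = 94+20 = 114
k=5,j=5: c = 114+25 = 139

139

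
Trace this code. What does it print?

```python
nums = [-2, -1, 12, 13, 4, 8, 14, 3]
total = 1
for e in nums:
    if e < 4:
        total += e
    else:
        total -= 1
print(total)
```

e=-2: <4, total = 1+(-2) = -1
e=-1: <4, total = (-1)+(-1) = -2
e=12: not <4, total = (-2)-1 = -3
e=13: not <4, total = (-3)-1 = -4
e=4: not <4, total = (-4)-1 = -5
e=8: not <4, total = (-5)-1 = -6
e=14: not <4, total = (-6)-1 = -7
e=3: <4, total = (-7)+3 = -4

-4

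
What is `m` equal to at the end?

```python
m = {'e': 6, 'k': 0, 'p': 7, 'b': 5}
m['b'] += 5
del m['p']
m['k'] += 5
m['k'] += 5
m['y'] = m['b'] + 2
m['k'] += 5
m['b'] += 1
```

m['b'] = 5+5 = 10 → {'e': 6, 'k': 0, 'p': 7, 'b': 10}
del 'p' → {'e': 6, 'k': 0, 'b': 10}
m['k'] = 0+5 = 5 → {'e': 6, 'k': 5, 'b': 10}
m['k'] = 5+5 = 10 → {'e': 6, 'k': 10, 'b': 10}
m['y'] = m['b']+2 = 12 → {'e': 6, 'k': 10, 'b': 10, 'y': 12}
m['k'] = 10+5 = 15 → {'e': 6, 'k': 15, 'b': 10, 'y': 12}
m['b'] = 10+1 = 11 → {'e': 6, 'k': 15, 'b': 11, 'y': 12}

{'e': 6, 'k': 15, 'b': 11, 'y': 12}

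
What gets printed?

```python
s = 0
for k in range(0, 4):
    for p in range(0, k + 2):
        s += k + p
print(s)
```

46

k=0,p=0: s = 0+0 = 0
k=0,p=1: s = 0+1 = 1
k=1,p=0: s = 1+1 = 2
k=1,p=1: s = 2+2 = 4
k=1,p=2: s = 4+3 = 7
k=2,p=0: s = 7+2 = 9
k=2,p=1: s = 9+3 = 12
k=2,p=2: s = 12+4 = 16
k=2,p=3: s = 16+5 = 21
k=3,p=0: s = 21+3 = 24
k=3,p=1: s = 24+4 = 28
k=3,p=2: s = 28+5 = 33
k=3,p=3: s = 33+6 = 39
k=3,p=4: s = 39+7 = 46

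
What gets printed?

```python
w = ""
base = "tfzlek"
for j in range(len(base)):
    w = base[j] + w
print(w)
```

j=0: prepend 't' → 't'
j=1: prepend 'f' → 'ft'
j=2: prepend 'z' → 'zft'
j=3: prepend 'l' → 'lzft'
j=4: prepend 'e' → 'elzft'
j=5: prepend 'k' → 'kelzft'

kelzft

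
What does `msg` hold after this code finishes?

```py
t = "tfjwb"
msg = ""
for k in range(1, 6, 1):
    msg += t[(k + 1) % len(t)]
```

k=1: add t[2]='j' → 'j'
k=2: add t[3]='w' → 'jw'
k=3: add t[4]='b' → 'jwb'
k=4: add t[0]='t' → 'jwbt'
k=5: add t[1]='f' → 'jwbtf'

'jwbtf'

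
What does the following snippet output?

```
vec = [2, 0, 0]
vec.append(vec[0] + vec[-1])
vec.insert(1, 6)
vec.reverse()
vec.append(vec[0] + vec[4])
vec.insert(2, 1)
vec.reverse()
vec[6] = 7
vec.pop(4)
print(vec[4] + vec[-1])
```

append vec[0]+vec[-1] = 2+0 = 2 → [2, 0, 0, 2]
insert 6 at 1 → [2, 6, 0, 0, 2]
reverse → [2, 0, 0, 6, 2]
append vec[0]+vec[4] = 2+2 = 4 → [2, 0, 0, 6, 2, 4]
insert 1 at 2 → [2, 0, 1, 0, 6, 2, 4]
reverse → [4, 2, 6, 0, 1, 0, 2]
vec[6] = 7 → [4, 2, 6, 0, 1, 0, 7]
pop(4) removes 1 → [4, 2, 6, 0, 0, 7]
vec[4]+vec[-1] = 0+7 = 7

7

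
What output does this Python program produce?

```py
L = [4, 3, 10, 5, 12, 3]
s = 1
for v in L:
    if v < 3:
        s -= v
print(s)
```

1

v=4: not <3
v=3: not <3
v=10: not <3
v=5: not <3
v=12: not <3
v=3: not <3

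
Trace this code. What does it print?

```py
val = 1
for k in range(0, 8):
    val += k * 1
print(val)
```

29

k=0: val = 1+0*1 = 1
k=1: val = 1+1*1 = 2
k=2: val = 2+2*1 = 4
k=3: val = 4+3*1 = 7
k=4: val = 7+4*1 = 11
k=5: val = 11+5*1 = 16
k=6: val = 16+6*1 = 22
k=7: val = 22+7*1 = 29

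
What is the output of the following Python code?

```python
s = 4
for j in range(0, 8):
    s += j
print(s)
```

32

j=0: s = 4+0 = 4
j=1: s = 4+1 = 5
j=2: s = 5+2 = 7
j=3: s = 7+3 = 10
j=4: s = 10+4 = 14
j=5: s = 14+5 = 19
j=6: s = 19+6 = 25
j=7: s = 25+7 = 32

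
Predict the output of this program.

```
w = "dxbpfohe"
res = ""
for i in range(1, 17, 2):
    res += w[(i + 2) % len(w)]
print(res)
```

poexpoex

i=1: add w[3]='p' → 'p'
i=3: add w[5]='o' → 'po'
i=5: add w[7]='e' → 'poe'
i=7: add w[1]='x' → 'poex'
i=9: add w[3]='p' → 'poexp'
i=11: add w[5]='o' → 'poexpo'
i=13: add w[7]='e' → 'poexpoe'
i=15: add w[1]='x' → 'poexpoex'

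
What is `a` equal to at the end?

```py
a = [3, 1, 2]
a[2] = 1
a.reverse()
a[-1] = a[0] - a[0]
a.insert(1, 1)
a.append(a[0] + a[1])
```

a[2] = 1 → [3, 1, 1]
reverse → [1, 1, 3]
a[-1] = a[0]-a[0] = 1-1 = 0 → [1, 1, 0]
insert 1 at 1 → [1, 1, 1, 0]
append a[0]+a[1] = 1+1 = 2 → [1, 1, 1, 0, 2]

[1, 1, 1, 0, 2]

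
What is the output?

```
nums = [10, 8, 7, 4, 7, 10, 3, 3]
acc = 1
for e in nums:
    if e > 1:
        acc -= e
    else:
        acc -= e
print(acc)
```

-51

e=10: >1, acc = 1-10 = -9
e=8: >1, acc = (-9)-8 = -17
e=7: >1, acc = (-17)-7 = -24
e=4: >1, acc = (-24)-4 = -28
e=7: >1, acc = (-28)-7 = -35
e=10: >1, acc = (-35)-10 = -45
e=3: >1, acc = (-45)-3 = -48
e=3: >1, acc = (-48)-3 = -51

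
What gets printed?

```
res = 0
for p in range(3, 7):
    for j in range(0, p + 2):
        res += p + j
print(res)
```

196

p=3,j=0: res = 0+3 = 3
p=3,j=1: res = 3+4 = 7
p=3,j=2: res = 7+5 = 12
p=3,j=3: res = 12+6 = 18
p=3,j=4: res = 18+7 = 25
p=4,j=0: res = 25+4 = 29
p=4,j=1: res = 29+5 = 34
p=4,j=2: res = 34+6 = 40
p=4,j=3: res = 40+7 = 47
p=4,j=4: res = 47+8 = 55
p=4,j=5: res = 55+9 = 64
p=5,j=0: res = 64+5 = 69
p=5,j=1: res = 69+6 = 75
p=5,j=2: res = 75+7 = 82
p=5,j=3: res = 82+8 = 90
p=5,j=4: res = 90+9 = 99
p=5,j=5: res = 99+10 = 109
p=5,j=6: res = 109+11 = 120
p=6,j=0: res = 120+6 = 126
p=6,j=1: res = 126+7 = 133
p=6,j=2: res = 133+8 = 141
p=6,j=3: res = 141+9 = 150
p=6,j=4: res = 150+10 = 160
p=6,j=5: res = 160+11 = 171
p=6,j=6: res = 171+12 = 183
p=6,j=7: res = 183+13 = 196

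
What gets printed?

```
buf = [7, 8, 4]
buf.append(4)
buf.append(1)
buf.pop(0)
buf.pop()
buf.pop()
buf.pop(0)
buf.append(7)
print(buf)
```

append 4 → [7, 8, 4, 4]
append 1 → [7, 8, 4, 4, 1]
pop(0) removes 7 → [8, 4, 4, 1]
pop() removes 1 → [8, 4, 4]
pop() removes 4 → [8, 4]
pop(0) removes 8 → [4]
append 7 → [4, 7]

[4, 7]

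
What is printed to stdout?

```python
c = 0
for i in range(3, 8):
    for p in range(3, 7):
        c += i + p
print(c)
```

190

i=3,p=3: c = 0+6 = 6
i=3,p=4: c = 6+7 = 13
i=3,p=5: c = 13+8 = 21
i=3,p=6: c = 21+9 = 30
i=4,p=3: c = 30+7 = 37
i=4,p=4: c = 37+8 = 45
i=4,p=5: c = 45+9 = 54
i=4,p=6: c = 54+10 = 64
i=5,p=3: c = 64+8 = 72
i=5,p=4: c = 72+9 = 81
i=5,p=5: c = 81+10 = 91
i=5,p=6: c = 91+11 = 102
i=6,p=3: c = 102+9 = 111
i=6,p=4: c = 111+10 = 121
i=6,p=5: c = 121+11 = 132
i=6,p=6: c = 132+12 = 144
i=7,p=3: c = 144+10 = 154
i=7,p=4: c = 154+11 = 165
i=7,p=5: c = 165+12 = 177
i=7,p=6: c = 177+13 = 190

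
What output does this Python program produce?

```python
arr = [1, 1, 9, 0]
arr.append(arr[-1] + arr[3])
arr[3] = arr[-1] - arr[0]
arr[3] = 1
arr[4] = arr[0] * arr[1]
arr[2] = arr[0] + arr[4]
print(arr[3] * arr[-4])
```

1

append arr[-1]+arr[3] = 0+0 = 0 → [1, 1, 9, 0, 0]
arr[3] = arr[-1]-arr[0] = 0-1 = -1 → [1, 1, 9, -1, 0]
arr[3] = 1 → [1, 1, 9, 1, 0]
arr[4] = arr[0]*arr[1] = 1*1 = 1 → [1, 1, 9, 1, 1]
arr[2] = arr[0]+arr[4] = 1+1 = 2 → [1, 1, 2, 1, 1]
arr[3]*arr[-4] = 1*1 = 1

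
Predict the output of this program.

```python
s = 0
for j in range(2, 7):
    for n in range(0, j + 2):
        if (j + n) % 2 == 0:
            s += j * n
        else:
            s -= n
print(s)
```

j=2,n=0: even sum, s = 0+0 = 0
j=2,n=1: odd sum, s = 0-1 = -1
j=2,n=2: even sum, s = (-1)+4 = 3
j=2,n=3: odd sum, s = 3-3 = 0
j=3,n=0: odd sum, s = 0-0 = 0
j=3,n=1: even sum, s = 0+3 = 3
j=3,n=2: odd sum, s = 3-2 = 1
j=3,n=3: even sum, s = 1+9 = 10
j=3,n=4: odd sum, s = 10-4 = 6
j=4,n=0: even sum, s = 6+0 = 6
j=4,n=1: odd sum, s = 6-1 = 5
j=4,n=2: even sum, s = 5+8 = 13
j=4,n=3: odd sum, s = 13-3 = 10
j=4,n=4: even sum, s = 10+16 = 26
j=4,n=5: odd sum, s = 26-5 = 21
j=5,n=0: odd sum, s = 21-0 = 21
j=5,n=1: even sum, s = 21+5 = 26
j=5,n=2: odd sum, s = 26-2 = 24
j=5,n=3: even sum, s = 24+15 = 39
j=5,n=4: odd sum, s = 39-4 = 35
j=5,n=5: even sum, s = 35+25 = 60
j=5,n=6: odd sum, s = 60-6 = 54
j=6,n=0: even sum, s = 54+0 = 54
j=6,n=1: odd sum, s = 54-1 = 53
j=6,n=2: even sum, s = 53+12 = 65
j=6,n=3: odd sum, s = 65-3 = 62
j=6,n=4: even sum, s = 62+24 = 86
j=6,n=5: odd sum, s = 86-5 = 81
j=6,n=6: even sum, s = 81+36 = 117
j=6,n=7: odd sum, s = 117-7 = 110

110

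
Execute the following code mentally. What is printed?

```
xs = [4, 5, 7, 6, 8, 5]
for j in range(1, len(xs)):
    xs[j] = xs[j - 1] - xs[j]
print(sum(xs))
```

j=1: xs[1] = 4-5 = -1 → [4, -1, 7, 6, 8, 5]
j=2: xs[2] = (-1)-7 = -8 → [4, -1, -8, 6, 8, 5]
j=3: xs[3] = (-8)-6 = -14 → [4, -1, -8, -14, 8, 5]
j=4: xs[4] = (-14)-8 = -22 → [4, -1, -8, -14, -22, 5]
j=5: xs[5] = (-22)-5 = -27 → [4, -1, -8, -14, -22, -27]
sum = -68

-68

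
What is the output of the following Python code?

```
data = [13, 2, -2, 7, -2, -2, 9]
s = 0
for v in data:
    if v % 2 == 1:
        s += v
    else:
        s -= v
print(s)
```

33

v=13: odd, s = 0+13 = 13
v=2: not odd, s = 13-2 = 11
v=-2: not odd, s = 11-(-2) = 13
v=7: odd, s = 13+7 = 20
v=-2: not odd, s = 20-(-2) = 22
v=-2: not odd, s = 22-(-2) = 24
v=9: odd, s = 24+9 = 33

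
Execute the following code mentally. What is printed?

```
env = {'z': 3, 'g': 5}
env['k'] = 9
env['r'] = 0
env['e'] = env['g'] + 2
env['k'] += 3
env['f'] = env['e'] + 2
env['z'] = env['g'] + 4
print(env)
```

{'z': 9, 'g': 5, 'k': 12, 'r': 0, 'e': 7, 'f': 9}

env['k'] = 9 → {'z': 3, 'g': 5, 'k': 9}
env['r'] = 0 → {'z': 3, 'g': 5, 'k': 9, 'r': 0}
env['e'] = env['g']+2 = 7 → {'z': 3, 'g': 5, 'k': 9, 'r': 0, 'e': 7}
env['k'] = 9+3 = 12 → {'z': 3, 'g': 5, 'k': 12, 'r': 0, 'e': 7}
env['f'] = env['e']+2 = 9 → {'z': 3, 'g': 5, 'k': 12, 'r': 0, 'e': 7, 'f': 9}
env['z'] = env['g']+4 = 9 → {'z': 9, 'g': 5, 'k': 12, 'r': 0, 'e': 7, 'f': 9}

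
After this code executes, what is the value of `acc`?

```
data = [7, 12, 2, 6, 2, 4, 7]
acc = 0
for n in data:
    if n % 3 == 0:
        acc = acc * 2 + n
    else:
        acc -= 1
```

n=7: not %3==0, acc = 0-1 = -1
n=12: %3==0, acc = (-1)*2+12 = 10
n=2: not %3==0, acc = 10-1 = 9
n=6: %3==0, acc = 9*2+6 = 24
n=2: not %3==0, acc = 24-1 = 23
n=4: not %3==0, acc = 23-1 = 22
n=7: not %3==0, acc = 22-1 = 21

21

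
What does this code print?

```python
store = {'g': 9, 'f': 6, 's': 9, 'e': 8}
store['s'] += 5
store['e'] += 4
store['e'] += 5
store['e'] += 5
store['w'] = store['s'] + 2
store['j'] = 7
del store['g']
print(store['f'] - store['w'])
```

store['s'] = 9+5 = 14 → {'g': 9, 'f': 6, 's': 14, 'e': 8}
store['e'] = 8+4 = 12 → {'g': 9, 'f': 6, 's': 14, 'e': 12}
store['e'] = 12+5 = 17 → {'g': 9, 'f': 6, 's': 14, 'e': 17}
store['e'] = 17+5 = 22 → {'g': 9, 'f': 6, 's': 14, 'e': 22}
store['w'] = store['s']+2 = 16 → {'g': 9, 'f': 6, 's': 14, 'e': 22, 'w': 16}
store['j'] = 7 → {'g': 9, 'f': 6, 's': 14, 'e': 22, 'w': 16, 'j': 7}
del 'g' → {'f': 6, 's': 14, 'e': 22, 'w': 16, 'j': 7}
store['f']-store['w'] = 6-16 = -10

-10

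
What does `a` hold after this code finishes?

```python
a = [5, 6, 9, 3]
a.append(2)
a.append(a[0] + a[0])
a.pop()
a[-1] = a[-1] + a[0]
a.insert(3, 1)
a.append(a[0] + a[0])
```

append 2 → [5, 6, 9, 3, 2]
append a[0]+a[0] = 5+5 = 10 → [5, 6, 9, 3, 2, 10]
pop() removes 10 → [5, 6, 9, 3, 2]
a[-1] = a[-1]+a[0] = 2+5 = 7 → [5, 6, 9, 3, 7]
insert 1 at 3 → [5, 6, 9, 1, 3, 7]
append a[0]+a[0] = 5+5 = 10 → [5, 6, 9, 1, 3, 7, 10]

[5, 6, 9, 1, 3, 7, 10]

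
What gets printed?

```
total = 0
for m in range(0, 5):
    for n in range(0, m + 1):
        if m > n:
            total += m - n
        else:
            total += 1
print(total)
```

25

m=0,n=0: not 0>0, total = 0+1 = 1
m=1,n=0: 1>0, total = 1+1 = 2
m=1,n=1: not 1>1, total = 2+1 = 3
m=2,n=0: 2>0, total = 3+2 = 5
m=2,n=1: 2>1, total = 5+1 = 6
m=2,n=2: not 2>2, total = 6+1 = 7
m=3,n=0: 3>0, total = 7+3 = 10
m=3,n=1: 3>1, total = 10+2 = 12
m=3,n=2: 3>2, total = 12+1 = 13
m=3,n=3: not 3>3, total = 13+1 = 14
m=4,n=0: 4>0, total = 14+4 = 18
m=4,n=1: 4>1, total = 18+3 = 21
m=4,n=2: 4>2, total = 21+2 = 23
m=4,n=3: 4>3, total = 23+1 = 24
m=4,n=4: not 4>4, total = 24+1 = 25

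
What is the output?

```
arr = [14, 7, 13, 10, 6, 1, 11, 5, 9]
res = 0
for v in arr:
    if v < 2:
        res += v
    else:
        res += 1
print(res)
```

v=14: not <2, res = 0+1 = 1
v=7: not <2, res = 1+1 = 2
v=13: not <2, res = 2+1 = 3
v=10: not <2, res = 3+1 = 4
v=6: not <2, res = 4+1 = 5
v=1: <2, res = 5+1 = 6
v=11: not <2, res = 6+1 = 7
v=5: not <2, res = 7+1 = 8
v=9: not <2, res = 8+1 = 9

9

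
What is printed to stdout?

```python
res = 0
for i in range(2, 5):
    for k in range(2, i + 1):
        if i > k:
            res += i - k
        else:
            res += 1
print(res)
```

i=2,k=2: not 2>2, res = 0+1 = 1
i=3,k=2: 3>2, res = 1+1 = 2
i=3,k=3: not 3>3, res = 2+1 = 3
i=4,k=2: 4>2, res = 3+2 = 5
i=4,k=3: 4>3, res = 5+1 = 6
i=4,k=4: not 4>4, res = 6+1 = 7

7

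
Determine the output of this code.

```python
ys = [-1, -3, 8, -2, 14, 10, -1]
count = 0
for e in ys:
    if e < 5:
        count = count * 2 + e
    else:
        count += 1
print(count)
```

e=-1: <5, count = 0*2+(-1) = -1
e=-3: <5, count = (-1)*2+(-3) = -5
e=8: not <5, count = (-5)+1 = -4
e=-2: <5, count = (-4)*2+(-2) = -10
e=14: not <5, count = (-10)+1 = -9
e=10: not <5, count = (-9)+1 = -8
e=-1: <5, count = (-8)*2+(-1) = -17

-17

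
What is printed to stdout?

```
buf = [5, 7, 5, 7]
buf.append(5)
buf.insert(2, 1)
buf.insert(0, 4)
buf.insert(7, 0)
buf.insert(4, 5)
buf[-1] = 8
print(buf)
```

[4, 5, 7, 1, 5, 5, 7, 5, 8]

append 5 → [5, 7, 5, 7, 5]
insert 1 at 2 → [5, 7, 1, 5, 7, 5]
insert 4 at 0 → [4, 5, 7, 1, 5, 7, 5]
insert 0 at 7 → [4, 5, 7, 1, 5, 7, 5, 0]
insert 5 at 4 → [4, 5, 7, 1, 5, 5, 7, 5, 0]
buf[-1] = 8 → [4, 5, 7, 1, 5, 5, 7, 5, 8]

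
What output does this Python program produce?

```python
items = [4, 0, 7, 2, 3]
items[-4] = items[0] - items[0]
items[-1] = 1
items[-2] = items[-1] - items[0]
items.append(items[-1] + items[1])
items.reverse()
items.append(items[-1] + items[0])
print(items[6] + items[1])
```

items[-4] = items[0]-items[0] = 4-4 = 0 → [4, 0, 7, 2, 3]
items[-1] = 1 → [4, 0, 7, 2, 1]
items[-2] = items[-1]-items[0] = 1-4 = -3 → [4, 0, 7, -3, 1]
append items[-1]+items[1] = 1+0 = 1 → [4, 0, 7, -3, 1, 1]
reverse → [1, 1, -3, 7, 0, 4]
append items[-1]+items[0] = 4+1 = 5 → [1, 1, -3, 7, 0, 4, 5]
items[6]+items[1] = 5+1 = 6

6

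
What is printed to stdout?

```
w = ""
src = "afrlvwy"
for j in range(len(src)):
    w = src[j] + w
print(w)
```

j=0: prepend 'a' → 'a'
j=1: prepend 'f' → 'fa'
j=2: prepend 'r' → 'rfa'
j=3: prepend 'l' → 'lrfa'
j=4: prepend 'v' → 'vlrfa'
j=5: prepend 'w' → 'wvlrfa'
j=6: prepend 'y' → 'ywvlrfa'

ywvlrfa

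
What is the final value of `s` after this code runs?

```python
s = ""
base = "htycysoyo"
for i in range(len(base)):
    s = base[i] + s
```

i=0: prepend 'h' → 'h'
i=1: prepend 't' → 'th'
i=2: prepend 'y' → 'yth'
i=3: prepend 'c' → 'cyth'
i=4: prepend 'y' → 'ycyth'
i=5: prepend 's' → 'sycyth'
i=6: prepend 'o' → 'osycyth'
i=7: prepend 'y' → 'yosycyth'
i=8: prepend 'o' → 'oyosycyth'

'oyosycyth'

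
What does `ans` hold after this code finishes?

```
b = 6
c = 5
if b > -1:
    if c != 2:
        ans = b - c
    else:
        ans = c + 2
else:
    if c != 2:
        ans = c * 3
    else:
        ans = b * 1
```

b=6, c=5
b > -1 is True; c != 2 is True
→ ans = b - c = 1

1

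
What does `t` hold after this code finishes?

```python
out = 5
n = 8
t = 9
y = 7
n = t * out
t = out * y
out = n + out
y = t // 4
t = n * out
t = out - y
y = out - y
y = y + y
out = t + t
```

n = 9*5 = 45
t = 5*7 = 35
out = 45+5 = 50
y = 35//4 = 8
t = 45*50 = 2250
t = 50-8 = 42
y = 50-8 = 42
y = 42+42 = 84
out = 42+42 = 84

42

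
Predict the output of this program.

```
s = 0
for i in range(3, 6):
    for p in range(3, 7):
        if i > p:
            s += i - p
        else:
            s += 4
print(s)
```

i=3,p=3: not 3>3, s = 0+4 = 4
i=3,p=4: not 3>4, s = 4+4 = 8
i=3,p=5: not 3>5, s = 8+4 = 12
i=3,p=6: not 3>6, s = 12+4 = 16
i=4,p=3: 4>3, s = 16+1 = 17
i=4,p=4: not 4>4, s = 17+4 = 21
i=4,p=5: not 4>5, s = 21+4 = 25
i=4,p=6: not 4>6, s = 25+4 = 29
i=5,p=3: 5>3, s = 29+2 = 31
i=5,p=4: 5>4, s = 31+1 = 32
i=5,p=5: not 5>5, s = 32+4 = 36
i=5,p=6: not 5>6, s = 36+4 = 40

40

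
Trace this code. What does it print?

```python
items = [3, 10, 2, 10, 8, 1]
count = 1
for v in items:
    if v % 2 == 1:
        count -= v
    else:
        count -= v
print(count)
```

v=3: odd, count = 1-3 = -2
v=10: not odd, count = (-2)-10 = -12
v=2: not odd, count = (-12)-2 = -14
v=10: not odd, count = (-14)-10 = -24
v=8: not odd, count = (-24)-8 = -32
v=1: odd, count = (-32)-1 = -33

-33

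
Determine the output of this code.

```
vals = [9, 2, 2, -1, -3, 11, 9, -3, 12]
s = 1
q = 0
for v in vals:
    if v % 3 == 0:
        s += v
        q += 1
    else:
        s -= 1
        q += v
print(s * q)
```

v=9: %3==0, s = 1+9 = 10; q=1
v=2: not %3==0, s = 10-1 = 9; q=3
v=2: not %3==0, s = 9-1 = 8; q=5
v=-1: not %3==0, s = 8-1 = 7; q=4
v=-3: %3==0, s = 7+(-3) = 4; q=5
v=11: not %3==0, s = 4-1 = 3; q=16
v=9: %3==0, s = 3+9 = 12; q=17
v=-3: %3==0, s = 12+(-3) = 9; q=18
v=12: %3==0, s = 9+12 = 21; q=19
s*q = 21*19 = 399

399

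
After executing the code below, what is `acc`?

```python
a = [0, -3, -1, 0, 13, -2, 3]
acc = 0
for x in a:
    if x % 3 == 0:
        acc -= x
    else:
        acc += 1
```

x=0: %3==0, acc = 0-0 = 0
x=-3: %3==0, acc = 0-(-3) = 3
x=-1: not %3==0, acc = 3+1 = 4
x=0: %3==0, acc = 4-0 = 4
x=13: not %3==0, acc = 4+1 = 5
x=-2: not %3==0, acc = 5+1 = 6
x=3: %3==0, acc = 6-3 = 3

3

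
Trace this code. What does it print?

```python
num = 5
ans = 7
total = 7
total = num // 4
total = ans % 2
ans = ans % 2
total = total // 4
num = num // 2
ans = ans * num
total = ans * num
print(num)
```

total = 5//4 = 1
total = 7%2 = 1
ans = 7%2 = 1
total = 1//4 = 0
num = 5//2 = 2
ans = 1*2 = 2
total = 2*2 = 4

2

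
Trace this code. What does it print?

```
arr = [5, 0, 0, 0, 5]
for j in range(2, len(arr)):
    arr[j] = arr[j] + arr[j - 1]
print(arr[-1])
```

5

j=2: arr[2] = 0+0 = 0 → [5, 0, 0, 0, 5]
j=3: arr[3] = 0+0 = 0 → [5, 0, 0, 0, 5]
j=4: arr[4] = 5+0 = 5 → [5, 0, 0, 0, 5]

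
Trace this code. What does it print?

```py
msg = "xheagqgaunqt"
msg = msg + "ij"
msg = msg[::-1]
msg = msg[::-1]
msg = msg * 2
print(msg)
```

+ 'ij' → 'xheagqgaunqtij'
reverse → 'jitqnuagqgaehx'
reverse → 'xheagqgaunqtij'
repeat ×2 → 'xheagqgaunqtijxheagqgaunqtij'

xheagqgaunqtijxheagqgaunqtij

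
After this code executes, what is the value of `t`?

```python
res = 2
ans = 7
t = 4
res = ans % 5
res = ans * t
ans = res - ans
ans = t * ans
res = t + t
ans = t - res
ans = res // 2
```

4

res = 7%5 = 2
res = 7*4 = 28
ans = 28-7 = 21
ans = 4*21 = 84
res = 4+4 = 8
ans = 4-8 = -4
ans = 8//2 = 4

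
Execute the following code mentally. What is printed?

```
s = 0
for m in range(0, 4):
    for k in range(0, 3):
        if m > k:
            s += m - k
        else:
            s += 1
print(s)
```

m=0,k=0: not 0>0, s = 0+1 = 1
m=0,k=1: not 0>1, s = 1+1 = 2
m=0,k=2: not 0>2, s = 2+1 = 3
m=1,k=0: 1>0, s = 3+1 = 4
m=1,k=1: not 1>1, s = 4+1 = 5
m=1,k=2: not 1>2, s = 5+1 = 6
m=2,k=0: 2>0, s = 6+2 = 8
m=2,k=1: 2>1, s = 8+1 = 9
m=2,k=2: not 2>2, s = 9+1 = 10
m=3,k=0: 3>0, s = 10+3 = 13
m=3,k=1: 3>1, s = 13+2 = 15
m=3,k=2: 3>2, s = 15+1 = 16

16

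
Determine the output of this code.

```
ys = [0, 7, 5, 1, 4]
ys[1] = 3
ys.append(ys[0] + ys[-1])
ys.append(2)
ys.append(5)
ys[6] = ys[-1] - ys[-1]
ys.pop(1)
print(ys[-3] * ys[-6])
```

ys[1] = 3 → [0, 3, 5, 1, 4]
append ys[0]+ys[-1] = 0+4 = 4 → [0, 3, 5, 1, 4, 4]
append 2 → [0, 3, 5, 1, 4, 4, 2]
append 5 → [0, 3, 5, 1, 4, 4, 2, 5]
ys[6] = ys[-1]-ys[-1] = 5-5 = 0 → [0, 3, 5, 1, 4, 4, 0, 5]
pop(1) removes 3 → [0, 5, 1, 4, 4, 0, 5]
ys[-3]*ys[-6] = 4*5 = 20

20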